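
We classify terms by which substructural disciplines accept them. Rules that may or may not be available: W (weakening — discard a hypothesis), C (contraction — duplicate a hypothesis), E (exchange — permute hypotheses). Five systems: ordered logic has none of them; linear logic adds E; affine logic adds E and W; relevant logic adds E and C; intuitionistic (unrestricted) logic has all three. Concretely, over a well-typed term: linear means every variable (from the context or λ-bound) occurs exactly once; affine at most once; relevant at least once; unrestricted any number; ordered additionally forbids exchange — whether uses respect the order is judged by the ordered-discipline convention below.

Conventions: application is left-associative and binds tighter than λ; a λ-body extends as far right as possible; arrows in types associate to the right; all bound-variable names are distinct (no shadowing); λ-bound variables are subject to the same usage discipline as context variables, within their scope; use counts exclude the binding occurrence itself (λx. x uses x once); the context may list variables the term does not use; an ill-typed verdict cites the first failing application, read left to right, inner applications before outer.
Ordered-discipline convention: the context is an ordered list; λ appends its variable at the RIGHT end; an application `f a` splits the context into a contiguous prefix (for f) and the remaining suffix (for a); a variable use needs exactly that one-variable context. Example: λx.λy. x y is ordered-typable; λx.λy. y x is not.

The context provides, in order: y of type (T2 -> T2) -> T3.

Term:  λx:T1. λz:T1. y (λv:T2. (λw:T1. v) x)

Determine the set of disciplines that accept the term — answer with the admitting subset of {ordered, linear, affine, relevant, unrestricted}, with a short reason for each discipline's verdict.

admitted in: affine, unrestricted
usage: y=1, x [bound]=1, z [bound]=0, v [bound]=1, w [bound]=0
uses in reading order: y, v, x
typing: well-typed at T1 -> T1 -> T3
ordered ✗ (z, w left unused)
linear ✗ (z, w left unused)
affine ✓ (y, x, z, v, w: no repeats, contraction unneeded)
relevant ✗ (z, w left unused)
unrestricted ✓ (typability at T1 -> T1 -> T3 is all that's needed)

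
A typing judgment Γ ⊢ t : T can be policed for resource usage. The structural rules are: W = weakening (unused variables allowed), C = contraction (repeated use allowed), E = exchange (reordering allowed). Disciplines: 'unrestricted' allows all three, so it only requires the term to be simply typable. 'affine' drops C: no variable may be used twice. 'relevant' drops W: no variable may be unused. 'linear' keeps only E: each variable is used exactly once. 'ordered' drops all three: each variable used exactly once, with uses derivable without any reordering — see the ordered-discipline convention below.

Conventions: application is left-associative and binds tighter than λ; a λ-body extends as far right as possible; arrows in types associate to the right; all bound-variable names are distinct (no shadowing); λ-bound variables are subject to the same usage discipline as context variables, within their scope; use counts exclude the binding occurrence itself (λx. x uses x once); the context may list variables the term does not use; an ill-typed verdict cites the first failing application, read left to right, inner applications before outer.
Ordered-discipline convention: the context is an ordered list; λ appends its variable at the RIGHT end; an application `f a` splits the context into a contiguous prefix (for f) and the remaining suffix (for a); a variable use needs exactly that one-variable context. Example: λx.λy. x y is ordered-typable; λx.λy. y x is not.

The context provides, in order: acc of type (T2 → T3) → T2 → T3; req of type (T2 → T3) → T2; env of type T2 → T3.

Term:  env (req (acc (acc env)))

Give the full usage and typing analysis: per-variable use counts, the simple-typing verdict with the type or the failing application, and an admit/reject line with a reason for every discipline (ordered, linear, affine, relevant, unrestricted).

usage: acc=2, req=1, env=2
uses in reading order: env, req, acc, acc, env
typing: ✓ — T3
ordered: ✗ — needs contraction — acc ×2, env ×2
linear: ✗ — needs contraction — acc ×2, env ×2
affine: ✗ — needs contraction — acc ×2, env ×2
relevant: ✓ — every one of acc, req, env appears
unrestricted: ✓ — type-checks (T3) and nothing is barred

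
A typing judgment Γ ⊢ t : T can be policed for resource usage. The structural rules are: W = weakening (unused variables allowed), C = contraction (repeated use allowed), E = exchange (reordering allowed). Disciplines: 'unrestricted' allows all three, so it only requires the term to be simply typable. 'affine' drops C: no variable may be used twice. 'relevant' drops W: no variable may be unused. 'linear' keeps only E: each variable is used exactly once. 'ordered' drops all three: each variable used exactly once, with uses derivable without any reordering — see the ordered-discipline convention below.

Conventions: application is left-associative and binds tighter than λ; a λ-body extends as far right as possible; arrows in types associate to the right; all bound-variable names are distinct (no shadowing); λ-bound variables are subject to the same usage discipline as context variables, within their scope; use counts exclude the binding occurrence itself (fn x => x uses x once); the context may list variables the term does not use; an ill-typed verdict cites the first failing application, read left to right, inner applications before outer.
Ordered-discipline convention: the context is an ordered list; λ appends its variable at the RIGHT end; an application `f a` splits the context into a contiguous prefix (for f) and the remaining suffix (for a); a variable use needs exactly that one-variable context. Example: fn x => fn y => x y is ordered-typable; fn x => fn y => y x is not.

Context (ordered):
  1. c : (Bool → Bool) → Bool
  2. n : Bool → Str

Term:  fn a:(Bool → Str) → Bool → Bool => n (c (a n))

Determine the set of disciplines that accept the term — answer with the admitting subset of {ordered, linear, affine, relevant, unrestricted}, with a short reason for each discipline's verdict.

admitted by: relevant, unrestricted
variable uses: c ×1, n ×2, a [bound] ×1
use order (left to right): n, c, a, n
typing: the term checks, with type ((Bool → Str) → Bool → Bool) → Str
ordered: ✗, n ×2 used more than once (contraction)
linear: ✗, n ×2 used more than once (contraction)
affine: ✗, n ×2 used more than once (contraction)
relevant: ✓, c, n, a: all used, weakening unneeded
unrestricted: ✓, well-typed at ((Bool → Str) → Bool → Bool) → Str; no restrictions here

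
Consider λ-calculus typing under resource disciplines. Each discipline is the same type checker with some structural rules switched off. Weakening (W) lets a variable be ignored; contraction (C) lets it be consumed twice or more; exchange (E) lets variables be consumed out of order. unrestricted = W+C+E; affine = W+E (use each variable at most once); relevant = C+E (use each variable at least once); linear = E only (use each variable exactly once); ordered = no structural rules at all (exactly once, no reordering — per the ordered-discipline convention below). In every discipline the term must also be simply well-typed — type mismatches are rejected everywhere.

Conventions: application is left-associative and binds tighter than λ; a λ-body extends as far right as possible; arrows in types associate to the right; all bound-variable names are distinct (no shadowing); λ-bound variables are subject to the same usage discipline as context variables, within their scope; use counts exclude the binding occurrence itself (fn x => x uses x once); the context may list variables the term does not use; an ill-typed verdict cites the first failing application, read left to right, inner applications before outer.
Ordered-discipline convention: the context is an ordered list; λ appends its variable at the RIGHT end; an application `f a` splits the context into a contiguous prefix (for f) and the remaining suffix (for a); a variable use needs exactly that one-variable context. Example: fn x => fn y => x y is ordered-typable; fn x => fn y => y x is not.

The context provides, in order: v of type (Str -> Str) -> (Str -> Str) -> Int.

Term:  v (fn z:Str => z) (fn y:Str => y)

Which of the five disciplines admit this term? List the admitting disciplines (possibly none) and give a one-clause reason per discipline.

admitted by: ordered, linear, affine, relevant, unrestricted
use counts: v: 1, z (λ-bound): 1, y (λ-bound): 1
order of uses: v, z, y
typing: well-typed — term : Int
ordered: ✓ — v, z, y: once each, no exchange needed
linear: ✓ — exactly-once usage across v, z, y
affine: ✓ — none of v, z, y used more than once
relevant: ✓ — every one of v, z, y appears
unrestricted: ✓ — typability at Int is all that's needed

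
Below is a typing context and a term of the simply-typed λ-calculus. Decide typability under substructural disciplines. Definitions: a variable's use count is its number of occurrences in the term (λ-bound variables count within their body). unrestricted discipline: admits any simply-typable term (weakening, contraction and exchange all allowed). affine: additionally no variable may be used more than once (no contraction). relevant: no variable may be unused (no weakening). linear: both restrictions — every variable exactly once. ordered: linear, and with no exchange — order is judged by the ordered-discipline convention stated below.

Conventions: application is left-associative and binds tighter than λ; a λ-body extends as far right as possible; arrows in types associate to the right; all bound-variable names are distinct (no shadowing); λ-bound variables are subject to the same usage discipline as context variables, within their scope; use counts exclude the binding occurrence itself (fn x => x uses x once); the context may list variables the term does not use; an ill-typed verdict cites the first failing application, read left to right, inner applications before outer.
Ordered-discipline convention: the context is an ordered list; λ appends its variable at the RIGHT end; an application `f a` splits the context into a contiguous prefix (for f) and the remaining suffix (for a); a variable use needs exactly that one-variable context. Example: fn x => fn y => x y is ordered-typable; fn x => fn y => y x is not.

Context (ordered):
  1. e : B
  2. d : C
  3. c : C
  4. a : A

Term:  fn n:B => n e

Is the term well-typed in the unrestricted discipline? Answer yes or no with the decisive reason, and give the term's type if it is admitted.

no — a type mismatch blocks all five
variable uses: e: 1, d: 0, c: 0, a: 0, n (λ-bound): 1
left-to-right use order: n, e
typing: ill-typed: can't apply a value of type B
all disciplines: ordered ✗ | linear ✗ | affine ✗ | relevant ✗ | unrestricted ✗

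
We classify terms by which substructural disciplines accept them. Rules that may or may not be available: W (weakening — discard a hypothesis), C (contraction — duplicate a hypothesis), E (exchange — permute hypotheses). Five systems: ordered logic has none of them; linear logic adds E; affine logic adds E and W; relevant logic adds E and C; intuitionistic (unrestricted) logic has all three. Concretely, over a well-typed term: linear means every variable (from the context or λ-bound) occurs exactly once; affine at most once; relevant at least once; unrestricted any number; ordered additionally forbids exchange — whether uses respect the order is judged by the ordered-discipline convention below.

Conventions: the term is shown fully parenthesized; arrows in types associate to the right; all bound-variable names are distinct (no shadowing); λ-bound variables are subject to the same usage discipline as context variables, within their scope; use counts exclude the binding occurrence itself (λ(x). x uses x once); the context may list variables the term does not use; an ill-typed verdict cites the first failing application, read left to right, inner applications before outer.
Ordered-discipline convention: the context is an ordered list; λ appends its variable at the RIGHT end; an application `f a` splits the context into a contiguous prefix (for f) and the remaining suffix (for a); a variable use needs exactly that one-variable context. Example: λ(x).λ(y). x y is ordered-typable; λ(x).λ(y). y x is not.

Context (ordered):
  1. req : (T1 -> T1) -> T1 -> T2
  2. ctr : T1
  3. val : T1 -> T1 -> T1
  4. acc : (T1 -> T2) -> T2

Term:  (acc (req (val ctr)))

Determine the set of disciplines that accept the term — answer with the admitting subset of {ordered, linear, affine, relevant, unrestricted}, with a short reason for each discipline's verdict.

accepted by: linear, affine, relevant, unrestricted
usage: req: 1, ctr: 1, val: 1, acc: 1
left-to-right use order: acc, req, val, ctr
typing: the term checks, with type T2
ordered ✗ (use order acc, req, val, ctr needs exchange)
linear ✓ (single use per variable (req, ctr, val, acc))
affine ✓ (none of req, ctr, val, acc used more than once)
relevant ✓ (at least one use each (req, ctr, val, acc))
unrestricted ✓ (type-checks (T2) and nothing is barred)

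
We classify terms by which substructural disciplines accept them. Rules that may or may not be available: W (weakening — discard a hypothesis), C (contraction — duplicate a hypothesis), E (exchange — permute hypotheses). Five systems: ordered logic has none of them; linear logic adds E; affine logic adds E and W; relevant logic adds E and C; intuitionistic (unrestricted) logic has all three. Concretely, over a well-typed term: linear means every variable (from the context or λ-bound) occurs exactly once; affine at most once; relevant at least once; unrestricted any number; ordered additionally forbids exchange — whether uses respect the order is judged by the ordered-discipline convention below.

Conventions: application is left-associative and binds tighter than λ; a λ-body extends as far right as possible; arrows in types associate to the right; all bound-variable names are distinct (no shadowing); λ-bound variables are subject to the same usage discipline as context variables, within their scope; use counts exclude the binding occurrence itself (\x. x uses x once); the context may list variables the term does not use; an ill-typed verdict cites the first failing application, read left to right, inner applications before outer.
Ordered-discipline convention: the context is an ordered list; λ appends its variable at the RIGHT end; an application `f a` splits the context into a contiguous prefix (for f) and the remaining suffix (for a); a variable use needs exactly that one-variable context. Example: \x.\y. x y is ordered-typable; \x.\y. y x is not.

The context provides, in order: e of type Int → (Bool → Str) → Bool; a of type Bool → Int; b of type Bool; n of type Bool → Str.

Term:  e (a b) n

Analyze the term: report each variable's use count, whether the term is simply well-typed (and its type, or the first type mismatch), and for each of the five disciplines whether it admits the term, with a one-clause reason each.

use counts: e: 1×; a: 1×; b: 1×; n: 1×
use order (left to right): e, a, b, n
typing: well-typed at Bool
ordered: ✓ — one use each (e, a, b, n); ordered split holds
linear: ✓ — exactly-once usage across e, a, b, n
affine: ✓ — at most one use each (e, a, b, n)
relevant: ✓ — none of e, a, b, n goes unused
unrestricted: ✓ — type-checks (Bool) and nothing is barred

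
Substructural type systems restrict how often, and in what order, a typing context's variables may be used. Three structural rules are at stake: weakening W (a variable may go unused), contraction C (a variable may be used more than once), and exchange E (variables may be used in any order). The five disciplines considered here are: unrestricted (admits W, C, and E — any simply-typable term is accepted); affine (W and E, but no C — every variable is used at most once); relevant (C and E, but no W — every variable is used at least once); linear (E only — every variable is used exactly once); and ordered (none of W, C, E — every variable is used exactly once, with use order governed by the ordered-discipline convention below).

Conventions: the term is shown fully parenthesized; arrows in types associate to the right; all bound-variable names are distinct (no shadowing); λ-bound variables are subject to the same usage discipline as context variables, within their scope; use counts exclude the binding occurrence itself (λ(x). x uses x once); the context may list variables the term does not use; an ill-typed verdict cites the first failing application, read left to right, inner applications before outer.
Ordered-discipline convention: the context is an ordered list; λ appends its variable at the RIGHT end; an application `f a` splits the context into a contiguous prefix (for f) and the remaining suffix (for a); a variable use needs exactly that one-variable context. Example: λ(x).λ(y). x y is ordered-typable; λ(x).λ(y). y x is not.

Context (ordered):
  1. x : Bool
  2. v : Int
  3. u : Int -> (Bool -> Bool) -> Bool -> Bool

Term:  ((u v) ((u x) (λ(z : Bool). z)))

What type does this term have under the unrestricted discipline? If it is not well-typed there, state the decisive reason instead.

not well-typed under unrestricted — the type mismatch rejects it
usage: x: 1; v: 1; u: 2; z [bound]: 1
order of uses: u, v, u, x, z
typing: ill-typed: argument of type Bool where Int is required
per-discipline verdicts: ordered ✗; linear ✗; affine ✗; relevant ✗; unrestricted ✗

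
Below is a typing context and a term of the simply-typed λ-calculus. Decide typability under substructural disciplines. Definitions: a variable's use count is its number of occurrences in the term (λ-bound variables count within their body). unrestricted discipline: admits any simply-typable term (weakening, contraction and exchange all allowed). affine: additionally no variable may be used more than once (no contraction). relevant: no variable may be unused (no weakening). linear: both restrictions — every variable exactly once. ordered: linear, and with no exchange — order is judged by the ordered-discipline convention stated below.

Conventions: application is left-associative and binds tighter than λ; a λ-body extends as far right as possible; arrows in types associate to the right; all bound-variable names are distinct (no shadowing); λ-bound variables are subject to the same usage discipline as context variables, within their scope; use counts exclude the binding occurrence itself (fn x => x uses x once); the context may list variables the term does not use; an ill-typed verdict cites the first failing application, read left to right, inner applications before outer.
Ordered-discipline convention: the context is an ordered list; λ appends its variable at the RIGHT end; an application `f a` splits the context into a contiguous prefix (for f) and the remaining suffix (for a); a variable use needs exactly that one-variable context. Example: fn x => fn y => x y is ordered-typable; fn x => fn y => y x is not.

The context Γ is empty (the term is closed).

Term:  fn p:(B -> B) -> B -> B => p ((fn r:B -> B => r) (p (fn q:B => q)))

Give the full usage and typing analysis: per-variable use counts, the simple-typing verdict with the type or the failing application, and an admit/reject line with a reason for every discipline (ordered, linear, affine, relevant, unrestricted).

variable uses: p (λ-bound): 2; r (λ-bound): 1; q (λ-bound): 1
left-to-right use order: p, r, p, q
typing: the term checks, with type ((B -> B) -> B -> B) -> B -> B
ordered: ✗, repeated use of p ×2
linear: ✗, repeated use of p ×2
affine: ✗, repeated use of p ×2
relevant: ✓, p, r, q: all used, weakening unneeded
unrestricted: ✓, simply typable at ((B -> B) -> B -> B) -> B -> B; W, C, E all held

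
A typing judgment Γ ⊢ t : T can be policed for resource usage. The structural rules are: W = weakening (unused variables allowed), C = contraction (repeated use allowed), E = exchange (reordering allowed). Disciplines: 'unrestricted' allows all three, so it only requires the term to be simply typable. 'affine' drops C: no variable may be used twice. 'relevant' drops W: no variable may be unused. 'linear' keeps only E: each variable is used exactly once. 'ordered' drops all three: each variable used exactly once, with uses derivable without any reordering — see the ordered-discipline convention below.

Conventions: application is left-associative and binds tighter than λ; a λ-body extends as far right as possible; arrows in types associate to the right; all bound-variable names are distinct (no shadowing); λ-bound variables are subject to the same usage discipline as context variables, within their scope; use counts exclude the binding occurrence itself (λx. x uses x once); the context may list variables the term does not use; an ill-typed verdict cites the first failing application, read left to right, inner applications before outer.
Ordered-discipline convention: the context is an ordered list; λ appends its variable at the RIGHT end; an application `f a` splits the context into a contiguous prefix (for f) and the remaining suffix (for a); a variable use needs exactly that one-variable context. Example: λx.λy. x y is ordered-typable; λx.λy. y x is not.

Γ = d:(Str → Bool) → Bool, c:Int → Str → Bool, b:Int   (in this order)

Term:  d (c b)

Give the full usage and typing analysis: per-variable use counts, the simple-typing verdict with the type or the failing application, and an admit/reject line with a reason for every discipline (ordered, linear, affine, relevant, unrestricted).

usage: d: 1×; c: 1×; b: 1×
uses in reading order: d, c, b
typing: the term checks, with type Bool
ordered ✓ (d, c, b once each; derivable with no W/C/E)
linear ✓ (d, c, b: one use apiece)
affine ✓ (at most one use each (d, c, b))
relevant ✓ (every one of d, c, b appears)
unrestricted ✓ (simply typable at Bool; W, C, E all held)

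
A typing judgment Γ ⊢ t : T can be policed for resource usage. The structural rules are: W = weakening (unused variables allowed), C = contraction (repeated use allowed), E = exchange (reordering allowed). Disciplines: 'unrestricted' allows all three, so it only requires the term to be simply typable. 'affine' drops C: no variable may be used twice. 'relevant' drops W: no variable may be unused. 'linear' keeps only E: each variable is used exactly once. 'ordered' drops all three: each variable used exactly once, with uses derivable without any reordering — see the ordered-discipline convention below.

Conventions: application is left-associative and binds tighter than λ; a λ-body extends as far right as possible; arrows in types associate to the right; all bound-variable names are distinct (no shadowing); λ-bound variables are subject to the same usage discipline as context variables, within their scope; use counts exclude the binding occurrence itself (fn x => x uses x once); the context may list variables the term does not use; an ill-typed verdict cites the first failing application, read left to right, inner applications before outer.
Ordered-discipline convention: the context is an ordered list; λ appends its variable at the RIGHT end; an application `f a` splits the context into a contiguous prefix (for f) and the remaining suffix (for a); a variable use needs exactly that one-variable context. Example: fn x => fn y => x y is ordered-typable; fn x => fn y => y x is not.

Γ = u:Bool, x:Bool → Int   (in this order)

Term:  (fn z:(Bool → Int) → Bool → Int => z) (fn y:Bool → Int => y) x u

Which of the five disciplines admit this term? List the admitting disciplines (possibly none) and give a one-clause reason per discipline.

admitting disciplines: linear, affine, relevant, unrestricted
counts: u=1, x=1, z (bound)=1, y (bound)=1
uses in reading order: z, y, x, u
typing: the term checks, with type Int
ordered: ✗ — use order z, y, x, u needs exchange
linear: ✓ — single use per variable (u, x, z, y)
affine: ✓ — u, x, z, y: no repeats, contraction unneeded
relevant: ✓ — none of u, x, z, y goes unused
unrestricted: ✓ — well-typed at Int; no restrictions here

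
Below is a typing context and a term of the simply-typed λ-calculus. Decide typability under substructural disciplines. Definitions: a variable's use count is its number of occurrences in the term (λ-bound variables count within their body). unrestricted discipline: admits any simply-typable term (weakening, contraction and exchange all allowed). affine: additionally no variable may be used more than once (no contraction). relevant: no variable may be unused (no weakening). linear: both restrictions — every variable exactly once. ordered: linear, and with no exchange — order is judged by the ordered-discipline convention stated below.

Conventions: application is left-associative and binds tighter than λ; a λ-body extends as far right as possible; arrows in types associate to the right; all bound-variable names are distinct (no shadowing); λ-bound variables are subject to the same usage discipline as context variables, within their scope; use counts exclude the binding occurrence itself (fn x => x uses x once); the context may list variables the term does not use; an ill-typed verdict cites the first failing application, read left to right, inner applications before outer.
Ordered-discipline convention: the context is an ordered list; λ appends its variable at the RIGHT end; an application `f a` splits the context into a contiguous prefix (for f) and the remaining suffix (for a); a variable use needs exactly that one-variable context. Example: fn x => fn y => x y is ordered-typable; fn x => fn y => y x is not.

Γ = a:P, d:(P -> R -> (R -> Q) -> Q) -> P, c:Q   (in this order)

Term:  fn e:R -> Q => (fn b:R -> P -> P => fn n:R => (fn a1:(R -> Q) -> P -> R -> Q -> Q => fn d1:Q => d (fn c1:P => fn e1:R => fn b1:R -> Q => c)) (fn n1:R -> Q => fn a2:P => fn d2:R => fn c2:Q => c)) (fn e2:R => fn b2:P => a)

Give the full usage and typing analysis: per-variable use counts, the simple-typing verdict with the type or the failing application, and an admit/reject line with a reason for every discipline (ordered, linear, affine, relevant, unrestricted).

variable uses: a: 1; d: 1; c: 2; e (bound): 0; b (bound): 0; n (bound): 0; a1 (bound): 0; d1 (bound): 0; c1 (bound): 0; e1 (bound): 0; b1 (bound): 0; n1 (bound): 0; a2 (bound): 0; d2 (bound): 0; c2 (bound): 0; e2 (bound): 0; b2 (bound): 0
left-to-right use order: d, c, c, a
typing: well-typed — term : (R -> Q) -> R -> Q -> P
ordered: ✗ — repeated use of c ×2; e, b, n, a1, d1, c1, e1, b1, n1, a2, d2, c2, e2, b2 never used (weakening)
linear: ✗ — repeated use of c ×2; e, b, n, a1, d1, c1, e1, b1, n1, a2, d2, c2, e2, b2 never used (weakening)
affine: ✗ — repeated use of c ×2
relevant: ✗ — e, b, n, a1, d1, c1, e1, b1, n1, a2, d2, c2, e2, b2 never used (weakening)
unrestricted: ✓ — typability at (R -> Q) -> R -> Q -> P is all that's needed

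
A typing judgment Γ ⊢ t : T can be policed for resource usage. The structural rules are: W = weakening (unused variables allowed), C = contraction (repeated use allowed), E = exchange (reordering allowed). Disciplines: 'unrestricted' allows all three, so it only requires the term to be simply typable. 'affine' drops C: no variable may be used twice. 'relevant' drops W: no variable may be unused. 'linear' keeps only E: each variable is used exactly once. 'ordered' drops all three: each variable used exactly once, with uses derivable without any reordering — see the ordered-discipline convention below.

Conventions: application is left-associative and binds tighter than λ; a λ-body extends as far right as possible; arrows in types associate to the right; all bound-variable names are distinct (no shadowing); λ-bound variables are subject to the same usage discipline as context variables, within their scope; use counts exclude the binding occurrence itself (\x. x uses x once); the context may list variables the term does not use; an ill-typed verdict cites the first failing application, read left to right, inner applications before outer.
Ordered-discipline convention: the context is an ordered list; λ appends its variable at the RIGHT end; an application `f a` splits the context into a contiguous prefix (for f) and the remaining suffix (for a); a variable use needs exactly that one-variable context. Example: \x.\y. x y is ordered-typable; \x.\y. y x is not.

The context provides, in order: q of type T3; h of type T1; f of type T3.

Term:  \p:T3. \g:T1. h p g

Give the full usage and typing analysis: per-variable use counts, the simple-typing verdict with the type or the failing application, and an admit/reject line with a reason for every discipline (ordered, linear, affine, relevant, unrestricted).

use counts: q: 0×, h: 1×, f: 0×, p [bound]: 1×, g [bound]: 1×
left-to-right use order: h, p, g
typing: ill-typed: non-arrow in function slot: T1
ordered ✗ (not simply typable)
linear ✗ (fails simple typing)
affine ✗ (a type mismatch blocks all five)
relevant ✗ (the type mismatch rejects it)
unrestricted ✗ (not simply typable)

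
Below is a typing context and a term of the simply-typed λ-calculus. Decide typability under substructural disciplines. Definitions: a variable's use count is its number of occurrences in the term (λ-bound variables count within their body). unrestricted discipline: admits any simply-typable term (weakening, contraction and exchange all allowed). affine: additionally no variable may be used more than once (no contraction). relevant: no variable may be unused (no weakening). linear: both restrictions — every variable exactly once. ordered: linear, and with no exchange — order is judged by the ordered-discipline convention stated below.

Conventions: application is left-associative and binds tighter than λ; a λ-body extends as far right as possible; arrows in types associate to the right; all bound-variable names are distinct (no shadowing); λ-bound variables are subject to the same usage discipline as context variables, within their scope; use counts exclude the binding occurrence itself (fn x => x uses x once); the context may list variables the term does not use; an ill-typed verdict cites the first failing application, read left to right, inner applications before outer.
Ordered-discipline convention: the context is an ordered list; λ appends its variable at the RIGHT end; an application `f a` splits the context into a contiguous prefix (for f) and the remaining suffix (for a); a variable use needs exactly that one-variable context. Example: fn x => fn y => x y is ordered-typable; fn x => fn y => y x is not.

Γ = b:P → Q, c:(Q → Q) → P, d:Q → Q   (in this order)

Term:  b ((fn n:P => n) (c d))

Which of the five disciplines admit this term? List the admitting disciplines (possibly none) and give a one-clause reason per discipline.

admitted in: ordered, linear, affine, relevant, unrestricted
usage: b: 1×; c: 1×; d: 1×; n (λ-bound): 1×
order of uses: b, n, c, d
typing: well-typed — term : Q
ordered ✓ (b, c, d, n once each; derivable with no W/C/E)
linear ✓ (single use per variable (b, c, d, n))
affine ✓ (at most one use each (b, c, d, n))
relevant ✓ (at least one use each (b, c, d, n))
unrestricted ✓ (type-checks (Q) and nothing is barred)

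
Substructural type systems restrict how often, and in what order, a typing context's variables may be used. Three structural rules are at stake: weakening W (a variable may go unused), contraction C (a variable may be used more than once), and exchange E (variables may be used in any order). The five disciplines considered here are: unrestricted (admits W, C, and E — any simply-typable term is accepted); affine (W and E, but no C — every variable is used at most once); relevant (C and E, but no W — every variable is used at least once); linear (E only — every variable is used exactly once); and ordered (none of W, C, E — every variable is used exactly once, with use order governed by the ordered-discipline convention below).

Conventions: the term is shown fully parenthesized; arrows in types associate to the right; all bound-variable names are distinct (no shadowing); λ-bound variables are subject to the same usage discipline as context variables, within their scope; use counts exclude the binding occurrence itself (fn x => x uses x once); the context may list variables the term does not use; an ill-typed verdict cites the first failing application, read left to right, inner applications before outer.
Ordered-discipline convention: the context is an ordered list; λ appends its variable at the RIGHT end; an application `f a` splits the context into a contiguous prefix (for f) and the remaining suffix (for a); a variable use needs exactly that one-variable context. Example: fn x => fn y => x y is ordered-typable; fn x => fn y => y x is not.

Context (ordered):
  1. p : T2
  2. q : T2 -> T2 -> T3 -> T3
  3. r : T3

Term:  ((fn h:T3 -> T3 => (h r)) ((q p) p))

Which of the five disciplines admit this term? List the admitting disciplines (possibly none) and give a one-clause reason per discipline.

admitted by: relevant, unrestricted
usage: p ×2, q ×1, r ×1, h [bound] ×1
use order (left to right): h, r, q, p, p
typing: well-typed at T3
ordered: ✗ — p ×2 used more than once (contraction)
linear: ✗ — p ×2 used more than once (contraction)
affine: ✗ — p ×2 used more than once (contraction)
relevant: ✓ — every one of p, q, r, h appears
unrestricted: ✓ — typability at T3 is all that's needed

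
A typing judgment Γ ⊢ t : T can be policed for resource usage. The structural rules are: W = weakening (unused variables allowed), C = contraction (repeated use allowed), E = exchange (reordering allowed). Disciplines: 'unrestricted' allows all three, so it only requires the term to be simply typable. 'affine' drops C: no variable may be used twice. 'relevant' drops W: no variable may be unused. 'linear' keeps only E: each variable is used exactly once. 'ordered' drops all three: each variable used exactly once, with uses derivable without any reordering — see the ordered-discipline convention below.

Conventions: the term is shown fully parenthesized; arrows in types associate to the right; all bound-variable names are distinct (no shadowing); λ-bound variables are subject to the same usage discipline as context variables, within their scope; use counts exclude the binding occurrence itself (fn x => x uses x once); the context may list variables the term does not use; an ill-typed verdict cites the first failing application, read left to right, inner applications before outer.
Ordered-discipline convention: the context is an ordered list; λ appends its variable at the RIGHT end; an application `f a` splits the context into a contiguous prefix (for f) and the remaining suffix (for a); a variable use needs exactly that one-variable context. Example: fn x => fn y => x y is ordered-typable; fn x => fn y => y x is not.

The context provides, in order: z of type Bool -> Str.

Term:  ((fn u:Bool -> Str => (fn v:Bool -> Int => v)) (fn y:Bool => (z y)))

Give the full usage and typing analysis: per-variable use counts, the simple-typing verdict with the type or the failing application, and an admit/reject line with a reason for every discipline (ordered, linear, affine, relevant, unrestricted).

use counts: z ×1, u (λ-bound) ×0, v (λ-bound) ×1, y (λ-bound) ×1
order of uses: v, z, y
typing: ✓ — (Bool -> Int) -> Bool -> Int
ordered: ✗ — needs weakening: u unused
linear: ✗ — needs weakening: u unused
affine: ✓ — none of z, u, v, y used more than once
relevant: ✗ — needs weakening: u unused
unrestricted: ✓ — type-checks ((Bool -> Int) -> Bool -> Int) and nothing is barred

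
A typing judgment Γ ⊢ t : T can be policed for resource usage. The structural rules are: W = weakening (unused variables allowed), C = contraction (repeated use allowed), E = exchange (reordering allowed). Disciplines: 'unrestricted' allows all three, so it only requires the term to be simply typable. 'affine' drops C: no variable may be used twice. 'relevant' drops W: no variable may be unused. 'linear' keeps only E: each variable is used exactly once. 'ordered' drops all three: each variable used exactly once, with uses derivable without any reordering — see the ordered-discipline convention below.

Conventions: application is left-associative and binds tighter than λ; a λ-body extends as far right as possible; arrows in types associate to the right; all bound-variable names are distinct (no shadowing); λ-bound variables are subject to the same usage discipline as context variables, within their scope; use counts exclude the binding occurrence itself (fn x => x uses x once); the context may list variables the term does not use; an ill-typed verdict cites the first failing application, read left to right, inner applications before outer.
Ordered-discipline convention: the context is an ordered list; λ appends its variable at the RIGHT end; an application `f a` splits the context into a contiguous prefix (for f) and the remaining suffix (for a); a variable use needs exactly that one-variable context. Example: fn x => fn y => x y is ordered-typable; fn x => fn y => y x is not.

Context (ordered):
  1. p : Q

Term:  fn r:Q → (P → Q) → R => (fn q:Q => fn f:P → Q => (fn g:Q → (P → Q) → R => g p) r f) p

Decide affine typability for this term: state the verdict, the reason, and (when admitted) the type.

no — p ×2 used more than once (contraction)
use counts: p: 2×; r (λ-bound): 1×; q (λ-bound): 0×; f (λ-bound): 1×; g (λ-bound): 1×
uses in reading order: g, p, r, f, p
typing: ✓ — (Q → (P → Q) → R) → (P → Q) → R
across the five disciplines: ordered ✗; linear ✗; affine ✗; relevant ✗; unrestricted ✓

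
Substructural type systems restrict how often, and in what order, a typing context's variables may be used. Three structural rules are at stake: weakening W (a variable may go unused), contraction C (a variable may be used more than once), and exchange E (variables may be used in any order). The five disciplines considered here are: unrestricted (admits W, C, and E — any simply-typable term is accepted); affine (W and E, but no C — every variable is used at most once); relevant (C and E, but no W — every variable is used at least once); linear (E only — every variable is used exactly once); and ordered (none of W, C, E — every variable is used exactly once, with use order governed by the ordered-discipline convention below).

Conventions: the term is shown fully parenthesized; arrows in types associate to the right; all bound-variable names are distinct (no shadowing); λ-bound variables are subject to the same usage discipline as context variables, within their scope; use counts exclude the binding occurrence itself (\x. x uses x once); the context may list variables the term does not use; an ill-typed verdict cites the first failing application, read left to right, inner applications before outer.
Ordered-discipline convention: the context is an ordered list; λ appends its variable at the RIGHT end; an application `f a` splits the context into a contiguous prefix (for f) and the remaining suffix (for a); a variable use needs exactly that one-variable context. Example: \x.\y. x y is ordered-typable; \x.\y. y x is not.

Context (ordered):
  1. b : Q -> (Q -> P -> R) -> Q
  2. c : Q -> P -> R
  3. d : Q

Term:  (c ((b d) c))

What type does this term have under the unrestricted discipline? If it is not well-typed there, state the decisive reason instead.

term : P -> R
counts: b=1; c=2; d=1
order of uses: c, b, d, c
typing: the term checks, with type P -> R
summary: ordered ✗ · linear ✗ · affine ✗ · relevant ✓ · unrestricted ✓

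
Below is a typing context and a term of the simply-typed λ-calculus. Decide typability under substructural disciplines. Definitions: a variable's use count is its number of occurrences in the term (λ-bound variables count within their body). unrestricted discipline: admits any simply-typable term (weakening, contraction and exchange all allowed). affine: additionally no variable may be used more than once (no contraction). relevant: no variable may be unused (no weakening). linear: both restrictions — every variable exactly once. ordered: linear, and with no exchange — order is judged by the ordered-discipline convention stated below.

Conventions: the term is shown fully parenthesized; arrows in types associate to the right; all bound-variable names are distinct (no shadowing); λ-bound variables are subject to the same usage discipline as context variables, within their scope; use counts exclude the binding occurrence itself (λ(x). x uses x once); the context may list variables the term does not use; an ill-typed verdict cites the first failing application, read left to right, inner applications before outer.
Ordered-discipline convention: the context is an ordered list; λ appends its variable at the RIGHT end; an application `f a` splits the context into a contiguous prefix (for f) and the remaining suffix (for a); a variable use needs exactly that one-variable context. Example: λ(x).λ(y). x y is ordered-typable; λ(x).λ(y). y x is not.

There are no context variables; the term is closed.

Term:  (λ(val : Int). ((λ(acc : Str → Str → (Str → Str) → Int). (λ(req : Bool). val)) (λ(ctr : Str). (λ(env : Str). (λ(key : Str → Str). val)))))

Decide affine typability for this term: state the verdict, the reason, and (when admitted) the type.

no — uses contraction: val ×2
counts: val [bound]: 2; acc [bound]: 0; req [bound]: 0; ctr [bound]: 0; env [bound]: 0; key [bound]: 0
left-to-right use order: val, val
typing: well-typed — term : Int → Bool → Int
per-discipline verdicts: ordered ✗ | linear ✗ | affine ✗ | relevant ✗ | unrestricted ✓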